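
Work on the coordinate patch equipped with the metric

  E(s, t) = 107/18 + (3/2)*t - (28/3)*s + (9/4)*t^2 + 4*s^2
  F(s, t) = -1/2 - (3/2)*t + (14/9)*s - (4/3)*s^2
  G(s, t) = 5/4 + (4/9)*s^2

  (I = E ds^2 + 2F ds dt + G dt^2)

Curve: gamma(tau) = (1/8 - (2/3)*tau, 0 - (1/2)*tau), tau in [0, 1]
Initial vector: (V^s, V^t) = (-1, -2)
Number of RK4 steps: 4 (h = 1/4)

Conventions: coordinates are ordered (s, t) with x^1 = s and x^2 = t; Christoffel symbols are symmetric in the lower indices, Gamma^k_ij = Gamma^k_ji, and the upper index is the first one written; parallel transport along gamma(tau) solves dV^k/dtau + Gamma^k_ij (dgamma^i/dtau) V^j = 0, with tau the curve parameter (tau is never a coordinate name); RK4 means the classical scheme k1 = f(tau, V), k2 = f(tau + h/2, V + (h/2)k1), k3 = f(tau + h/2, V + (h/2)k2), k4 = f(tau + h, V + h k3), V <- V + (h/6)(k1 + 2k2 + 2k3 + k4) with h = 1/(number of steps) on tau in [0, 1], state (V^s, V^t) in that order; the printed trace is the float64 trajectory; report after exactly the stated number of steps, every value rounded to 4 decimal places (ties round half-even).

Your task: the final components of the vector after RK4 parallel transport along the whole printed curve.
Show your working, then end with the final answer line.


gamma'(tau) = (-2/3, -1/2); f(tau, V)^k = -Gamma^k_ij(gamma(tau)) gamma'^i(tau) V^j; h = 1/4; intermediate values shown to 6 dp
curve data and Christoffel symbols at the stage parameters:
  tau = 0.000000: gamma = (0.125000, 0.000000), gamma' = (-0.666667, -0.500000); Gamma_sss = -0.850389, Gamma_sst = 0.160745, Gamma_stt = -0.327105, Gamma_tss = 0.154871, Gamma_tst = 0.085939, Gamma_ttt = -0.084939
  tau = 0.125000: gamma = (0.041667, -0.062500), gamma' = (-0.666667, -0.500000); Gamma_sss = -0.793321, Gamma_sst = 0.114148, Gamma_stt = -0.282092, Gamma_tss = 0.449615, Gamma_tst = 0.046177, Gamma_ttt = -0.077527
  tau = 0.250000: gamma = (-0.041667, -0.125000), gamma' = (-0.666667, -0.500000); Gamma_sss = -0.736038, Gamma_sst = 0.076264, Gamma_stt = -0.243957, Gamma_tss = 0.734343, Gamma_tst = 0.008342, Gamma_ttt = -0.074045
  tau = 0.375000: gamma = (-0.125000, -0.187500), gamma' = (-0.666667, -0.500000); Gamma_sss = -0.678394, Gamma_sst = 0.045289, Gamma_stt = -0.211746, Gamma_tss = 1.007461, Gamma_tst = -0.028561, Gamma_ttt = -0.073117
  tau = 0.500000: gamma = (-0.208333, -0.250000), gamma' = (-0.666667, -0.500000); Gamma_sss = -0.620501, Gamma_sst = 0.019739, Gamma_stt = -0.184562, Gamma_tss = 1.267678, Gamma_tst = -0.065065, Gamma_ttt = -0.073713
  tau = 0.625000: gamma = (-0.291667, -0.312500), gamma' = (-0.666667, -0.500000); Gamma_sss = -0.562618, Gamma_sst = -0.001575, Gamma_stt = -0.161602, Gamma_tss = 1.514044, Gamma_tst = -0.101391, Gamma_ttt = -0.075089
  tau = 0.750000: gamma = (-0.375000, -0.375000), gamma' = (-0.666667, -0.500000); Gamma_sss = -0.505075, Gamma_sst = -0.019587, Gamma_stt = -0.142168, Gamma_tss = 1.745938, Gamma_tst = -0.137555, Gamma_ttt = -0.076726
  tau = 0.875000: gamma = (-0.458333, -0.437500), gamma' = (-0.666667, -0.500000); Gamma_sss = -0.448219, Gamma_sst = -0.035021, Gamma_stt = -0.125663, Gamma_tss = 1.963042, Gamma_tst = -0.173452, Gamma_ttt = -0.078278
  tau = 1.000000: gamma = (-0.541667, -0.500000), gamma' = (-0.666667, -0.500000); Gamma_sss = -0.392381, Gamma_sst = -0.048434, Gamma_stt = -0.111587, Gamma_tss = 2.165296, Gamma_tst = -0.208917, Gamma_ttt = -0.079527
step 0: V^s = -1.0000, V^t = -2.0000
step 1: k1 = (0.599332, -0.175864), k2 = (0.567783, -0.282513), k3 = (0.570510, -0.283679), k4 = (0.535329, -0.358159); V <- V + (h/6)(k1 + 2k2 + 2k3 + k4): V^s = -0.8579, V^t = -2.0694
step 2: k1 = (0.535446, -0.358449), k2 = (0.499807, -0.402379), k3 = (0.502136, -0.405003), k4 = (0.467463, -0.420922); V <- V + (h/6)(k1 + 2k2 + 2k3 + k4): V^s = -0.7326, V^t = -2.1692
step 3: k1 = (0.467446, -0.421246), k2 = (0.435251, -0.412686), k3 = (0.436676, -0.416656), k4 = (0.407303, -0.387064); V <- V + (h/6)(k1 + 2k2 + 2k3 + k4): V^s = -0.6235, V^t = -2.2720
step 4: k1 = (0.407209, -0.387309), k2 = (0.381087, -0.340529), k3 = (0.381616, -0.345424), k4 = (0.358653, -0.284882); V <- V + (h/6)(k1 + 2k2 + 2k3 + k4): V^s = -0.5280, V^t = -2.3572

Answer: V^s = -0.5280, V^t = -2.3572


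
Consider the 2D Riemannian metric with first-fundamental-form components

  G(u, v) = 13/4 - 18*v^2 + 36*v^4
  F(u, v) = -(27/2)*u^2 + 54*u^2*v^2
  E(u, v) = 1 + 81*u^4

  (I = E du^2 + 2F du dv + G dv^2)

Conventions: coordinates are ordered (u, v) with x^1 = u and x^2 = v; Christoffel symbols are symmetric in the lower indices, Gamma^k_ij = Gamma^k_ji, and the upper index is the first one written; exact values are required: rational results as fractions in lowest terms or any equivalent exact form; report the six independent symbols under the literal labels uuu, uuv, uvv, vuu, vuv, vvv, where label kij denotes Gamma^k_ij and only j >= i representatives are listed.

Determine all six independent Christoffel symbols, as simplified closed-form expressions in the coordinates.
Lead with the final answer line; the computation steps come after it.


Answer: Gamma_uuu = 648*u^3/(324*u^4 + 144*v^4 - 72*v^2 + 13), Gamma_uuv = 0, Gamma_uvv = 432*u^2*v/(324*u^4 + 144*v^4 - 72*v^2 + 13), Gamma_vuu = (432*u*v^2 - 108*u)/(324*u^4 + 144*v^4 - 72*v^2 + 13), Gamma_vuv = 0, Gamma_vvv = (288*v^3 - 72*v)/(324*u^4 + 144*v^4 - 72*v^2 + 13)

E = 1 + 81*u^4; F = -(27/2)*u^2 + 54*u^2*v^2; G = 13/4 - 18*v^2 + 36*v^4
Gamma^k_ij = (1/2) g^{kl} (d_i g_jl + d_j g_il - d_l g_ij), with g^inv = (1/(EG-F^2)) [[G, -F], [-F, E]]
first partials: E_u = 324*u^3, E_v = 0, F_u = -27*u + 108*u*v^2, F_v = 108*u^2*v, G_u = 0, G_v = -36*v + 144*v^3
D = EG - F^2 = 13/4 - 18*v^2 + 36*v^4 + 81*u^4
expanded: Gamma^u_uu = (G E_u - 2F F_u + F E_v)/(2D), Gamma^u_uv = (G E_v - F G_u)/(2D), Gamma^u_vv = (2G F_v - G G_u - F G_v)/(2D), Gamma^v_uu = (2E F_u - E E_v - F E_u)/(2D), Gamma^v_uv = (E G_u - F E_v)/(2D), Gamma^v_vv = (E G_v - 2F F_v + F G_u)/(2D); substitute and cancel common factors


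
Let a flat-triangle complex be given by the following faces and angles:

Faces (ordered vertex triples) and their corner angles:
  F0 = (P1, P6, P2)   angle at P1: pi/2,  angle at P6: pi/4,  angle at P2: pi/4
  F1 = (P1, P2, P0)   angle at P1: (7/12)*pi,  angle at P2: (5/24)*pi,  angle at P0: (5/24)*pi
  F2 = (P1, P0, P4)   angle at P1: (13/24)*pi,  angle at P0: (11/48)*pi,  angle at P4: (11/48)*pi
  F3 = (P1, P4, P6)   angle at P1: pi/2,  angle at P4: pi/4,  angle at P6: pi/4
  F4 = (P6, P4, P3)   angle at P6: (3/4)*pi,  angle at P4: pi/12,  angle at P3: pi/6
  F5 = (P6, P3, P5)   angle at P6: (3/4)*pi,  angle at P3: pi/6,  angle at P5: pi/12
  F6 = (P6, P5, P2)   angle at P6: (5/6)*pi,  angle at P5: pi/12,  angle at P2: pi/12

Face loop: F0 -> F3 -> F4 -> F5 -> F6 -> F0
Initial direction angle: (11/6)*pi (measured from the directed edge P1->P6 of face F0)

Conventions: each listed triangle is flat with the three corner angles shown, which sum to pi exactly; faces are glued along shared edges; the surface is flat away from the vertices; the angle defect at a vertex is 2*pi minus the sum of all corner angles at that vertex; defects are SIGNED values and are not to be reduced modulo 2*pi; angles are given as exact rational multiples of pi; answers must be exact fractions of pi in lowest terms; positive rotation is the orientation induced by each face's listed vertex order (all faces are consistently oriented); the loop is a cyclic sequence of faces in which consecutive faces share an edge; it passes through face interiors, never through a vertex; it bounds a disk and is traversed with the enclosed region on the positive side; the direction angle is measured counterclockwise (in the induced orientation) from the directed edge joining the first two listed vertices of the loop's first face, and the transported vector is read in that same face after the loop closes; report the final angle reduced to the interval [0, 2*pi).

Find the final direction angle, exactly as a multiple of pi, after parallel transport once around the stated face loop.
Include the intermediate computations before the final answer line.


enclosed vertex P6: corner angles sum to (17/6)*pi, defect = 2*pi - (17/6)*pi = (-5/6)*pi
final direction = starting direction + enclosed defect total, reduced mod 2*pi (induced orientation)
final angle = (11/6)*pi - (5/6)*pi = pi (mod 2*pi)

Answer: final direction angle = pi


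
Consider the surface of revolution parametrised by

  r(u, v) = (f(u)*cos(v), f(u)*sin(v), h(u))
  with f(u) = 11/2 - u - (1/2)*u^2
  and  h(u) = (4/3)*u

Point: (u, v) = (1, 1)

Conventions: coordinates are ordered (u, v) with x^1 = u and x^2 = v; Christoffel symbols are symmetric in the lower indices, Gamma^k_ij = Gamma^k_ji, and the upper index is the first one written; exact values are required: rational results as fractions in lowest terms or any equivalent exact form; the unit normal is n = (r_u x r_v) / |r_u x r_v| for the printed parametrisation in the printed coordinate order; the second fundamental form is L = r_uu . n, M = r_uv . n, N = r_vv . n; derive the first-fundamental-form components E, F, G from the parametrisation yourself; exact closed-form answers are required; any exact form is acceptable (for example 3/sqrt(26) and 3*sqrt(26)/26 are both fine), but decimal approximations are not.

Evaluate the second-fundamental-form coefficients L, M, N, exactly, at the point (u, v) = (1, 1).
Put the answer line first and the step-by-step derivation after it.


Answer: L = 2*sqrt(13)/13, M = 0, N = 8*sqrt(13)/13

f = 4, f' = -2, f'' = -1, h' = 4/3, h'' = 0
E = 52/9, F = 0, G = 16; answer radicand W^2 = 52/9
unnormalised second-form numerators: l = 4/3, m = 0, n = 16/3; L = l/sqrt(52/9), and similarly M = m/sqrt(W^2), N = n/sqrt(W^2)


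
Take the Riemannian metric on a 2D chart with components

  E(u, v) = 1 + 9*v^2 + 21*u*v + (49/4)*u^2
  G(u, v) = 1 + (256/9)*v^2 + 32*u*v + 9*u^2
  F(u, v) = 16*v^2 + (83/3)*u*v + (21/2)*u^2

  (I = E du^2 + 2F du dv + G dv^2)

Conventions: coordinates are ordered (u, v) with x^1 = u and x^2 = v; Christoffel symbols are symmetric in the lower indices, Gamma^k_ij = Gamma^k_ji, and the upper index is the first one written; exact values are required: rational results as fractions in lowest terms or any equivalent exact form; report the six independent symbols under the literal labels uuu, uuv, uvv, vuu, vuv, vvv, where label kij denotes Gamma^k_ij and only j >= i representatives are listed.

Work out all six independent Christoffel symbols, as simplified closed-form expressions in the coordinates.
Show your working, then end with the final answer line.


E = 1 + 9*v^2 + 21*u*v + (49/4)*u^2; F = 16*v^2 + (83/3)*u*v + (21/2)*u^2; G = 1 + (256/9)*v^2 + 32*u*v + 9*u^2
Gamma^k_ij = (1/2) g^{kl} (d_i g_jl + d_j g_il - d_l g_ij), with g^inv = (1/(EG-F^2)) [[G, -F], [-F, E]]
first partials: E_u = 21*v + (49/2)*u, E_v = 18*v + 21*u, F_u = (83/3)*v + 21*u, F_v = 32*v + (83/3)*u, G_u = 32*v + 18*u, G_v = (512/9)*v + 32*u
D = EG - F^2 = 1 + (337/9)*v^2 + 53*u*v + (85/4)*u^2
expanded: Gamma^u_uu = (G E_u - 2F F_u + F E_v)/(2D), Gamma^u_uv = (G E_v - F G_u)/(2D), Gamma^u_vv = (2G F_v - G G_u - F G_v)/(2D), Gamma^v_uu = (2E F_u - E E_v - F E_u)/(2D), Gamma^v_uv = (E G_u - F E_v)/(2D), Gamma^v_vv = (E G_v - 2F F_v + F G_u)/(2D); substitute and cancel common factors

Answer: Gamma_uuu = (441*u + 378*v)/(765*u^2 + 1908*u*v + 1348*v^2 + 36), Gamma_uuv = (378*u + 324*v)/(765*u^2 + 1908*u*v + 1348*v^2 + 36), Gamma_uvv = (672*u + 576*v)/(765*u^2 + 1908*u*v + 1348*v^2 + 36), Gamma_vuu = (378*u + 672*v)/(765*u^2 + 1908*u*v + 1348*v^2 + 36), Gamma_vuv = (324*u + 576*v)/(765*u^2 + 1908*u*v + 1348*v^2 + 36), Gamma_vvv = (576*u + 1024*v)/(765*u^2 + 1908*u*v + 1348*v^2 + 36)


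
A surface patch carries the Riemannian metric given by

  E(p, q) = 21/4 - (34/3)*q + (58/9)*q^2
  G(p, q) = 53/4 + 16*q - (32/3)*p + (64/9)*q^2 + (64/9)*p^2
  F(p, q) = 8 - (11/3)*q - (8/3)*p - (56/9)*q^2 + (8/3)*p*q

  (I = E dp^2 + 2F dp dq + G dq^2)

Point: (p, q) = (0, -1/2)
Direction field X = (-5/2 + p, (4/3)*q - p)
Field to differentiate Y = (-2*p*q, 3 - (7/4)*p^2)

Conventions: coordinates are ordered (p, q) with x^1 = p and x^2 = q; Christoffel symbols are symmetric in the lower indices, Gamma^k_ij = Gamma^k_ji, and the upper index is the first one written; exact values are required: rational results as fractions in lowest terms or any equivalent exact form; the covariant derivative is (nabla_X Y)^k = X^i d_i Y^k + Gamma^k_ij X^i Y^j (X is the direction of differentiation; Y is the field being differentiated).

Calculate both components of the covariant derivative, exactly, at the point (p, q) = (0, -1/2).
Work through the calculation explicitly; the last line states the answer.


E = 451/36, F = 149/18, G = 253/36 at the point
E_p = 0, E_q = -160/9, F_p = -4, F_q = 23/9, G_p = -32/3, G_q = 80/9
EG - F^2 = 937/48;  g^inv = (48/937) * [[253/36, -149/18], [-149/18, 451/36]]
first-kind symbols [ij,l] = (1/2)(d_i g_jl + d_j g_il - d_l g_ij): [pp,p] = E_p/2 = 0, [pp,q] = F_p - E_q/2 = 44/9, [pq,p] = E_q/2 = -80/9, [pq,q] = G_p/2 = -16/3, [qq,p] = F_q - G_p/2 = 71/9, [qq,q] = G_q/2 = 40/9
Gamma^p_ij = (G*[ij,p] - F*[ij,q])/(EG - F^2), Gamma^q_ij = (E*[ij,q] - F*[ij,p])/(EG - F^2)
Gamma_ppp = -52448/25299, Gamma_ppq = -23744/25299, Gamma_pqq = 24172/25299, Gamma_qpp = 79376/25299, Gamma_qpq = 8768/25299, Gamma_qqq = -12472/25299
X = (-5/2, -2/3), Y = (0, 3) at the point

Answer: (nabla_X Y)^p = 132977/50598, (nabla_X Y)^q = -40816/25299


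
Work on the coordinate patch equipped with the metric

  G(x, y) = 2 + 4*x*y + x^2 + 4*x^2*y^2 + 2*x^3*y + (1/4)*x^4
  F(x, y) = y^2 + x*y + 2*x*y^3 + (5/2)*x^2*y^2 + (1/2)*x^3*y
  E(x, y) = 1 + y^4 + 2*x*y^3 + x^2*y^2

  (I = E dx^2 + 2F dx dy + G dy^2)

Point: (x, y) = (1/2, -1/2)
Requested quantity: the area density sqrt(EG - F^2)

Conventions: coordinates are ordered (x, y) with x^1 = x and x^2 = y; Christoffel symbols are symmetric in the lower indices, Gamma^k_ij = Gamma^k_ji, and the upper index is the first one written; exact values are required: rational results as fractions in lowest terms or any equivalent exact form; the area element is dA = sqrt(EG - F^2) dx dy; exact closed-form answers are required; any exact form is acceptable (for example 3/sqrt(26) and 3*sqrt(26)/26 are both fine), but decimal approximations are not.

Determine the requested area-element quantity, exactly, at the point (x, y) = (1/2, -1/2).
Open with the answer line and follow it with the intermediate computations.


Answer: sqrt(EG - F^2) = sqrt(89)/8

E = 1, F = 0, G = 89/64; EG - F^2 = 89/64


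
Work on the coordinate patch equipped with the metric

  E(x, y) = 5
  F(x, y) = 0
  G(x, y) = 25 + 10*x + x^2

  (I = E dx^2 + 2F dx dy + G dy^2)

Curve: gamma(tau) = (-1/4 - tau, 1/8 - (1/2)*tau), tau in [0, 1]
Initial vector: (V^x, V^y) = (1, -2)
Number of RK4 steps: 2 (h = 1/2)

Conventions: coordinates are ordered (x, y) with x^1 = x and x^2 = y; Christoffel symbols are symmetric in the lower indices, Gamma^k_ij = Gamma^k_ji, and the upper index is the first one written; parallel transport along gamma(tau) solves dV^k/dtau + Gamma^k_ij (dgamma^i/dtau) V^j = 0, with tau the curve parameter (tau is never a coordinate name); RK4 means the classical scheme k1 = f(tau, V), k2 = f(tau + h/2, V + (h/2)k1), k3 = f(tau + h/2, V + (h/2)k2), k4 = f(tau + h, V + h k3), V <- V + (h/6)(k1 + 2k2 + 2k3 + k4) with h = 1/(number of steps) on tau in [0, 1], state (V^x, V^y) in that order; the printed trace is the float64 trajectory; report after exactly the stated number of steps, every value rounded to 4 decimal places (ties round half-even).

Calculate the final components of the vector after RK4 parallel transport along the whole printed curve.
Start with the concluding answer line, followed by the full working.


Answer: V^x = 1.9172, V^y = -2.3380

gamma'(tau) = (-1, -1/2); f(tau, V)^k = -Gamma^k_ij(gamma(tau)) gamma'^i(tau) V^j; h = 1/2; intermediate values shown to 6 dp
curve data and Christoffel symbols at the stage parameters:
  tau = 0.000000: gamma = (-0.250000, 0.125000), gamma' = (-1.000000, -0.500000); Gamma_xxx = 0.000000, Gamma_xxy = 0.000000, Gamma_xyy = -0.950000, Gamma_yxx = 0.000000, Gamma_yxy = 0.210526, Gamma_yyy = 0.000000
  tau = 0.250000: gamma = (-0.500000, 0.000000), gamma' = (-1.000000, -0.500000); Gamma_xxx = 0.000000, Gamma_xxy = 0.000000, Gamma_xyy = -0.900000, Gamma_yxx = 0.000000, Gamma_yxy = 0.222222, Gamma_yyy = 0.000000
  tau = 0.500000: gamma = (-0.750000, -0.125000), gamma' = (-1.000000, -0.500000); Gamma_xxx = 0.000000, Gamma_xxy = 0.000000, Gamma_xyy = -0.850000, Gamma_yxx = 0.000000, Gamma_yxy = 0.235294, Gamma_yyy = 0.000000
  tau = 0.750000: gamma = (-1.000000, -0.250000), gamma' = (-1.000000, -0.500000); Gamma_xxx = 0.000000, Gamma_xxy = 0.000000, Gamma_xyy = -0.800000, Gamma_yxx = 0.000000, Gamma_yxy = 0.250000, Gamma_yyy = 0.000000
  tau = 1.000000: gamma = (-1.250000, -0.375000), gamma' = (-1.000000, -0.500000); Gamma_xxx = 0.000000, Gamma_xxy = 0.000000, Gamma_xyy = -0.750000, Gamma_yxx = 0.000000, Gamma_yxy = 0.266667, Gamma_yyy = 0.000000
step 0: V^x = 1.0000, V^y = -2.0000
step 1: k1 = (0.950000, -0.315789), k2 = (0.935526, -0.324488), k3 = (0.936505, -0.325374), k4 = (0.919142, -0.336132); V <- V + (h/6)(k1 + 2k2 + 2k3 + k4): V^x = 1.4678, V^y = -2.1626
step 2: k1 = (0.919121, -0.336177), k2 = (0.898673, -0.349477), k3 = (0.900003, -0.350947), k4 = (0.876792, -0.367794); V <- V + (h/6)(k1 + 2k2 + 2k3 + k4): V^x = 1.9172, V^y = -2.3380


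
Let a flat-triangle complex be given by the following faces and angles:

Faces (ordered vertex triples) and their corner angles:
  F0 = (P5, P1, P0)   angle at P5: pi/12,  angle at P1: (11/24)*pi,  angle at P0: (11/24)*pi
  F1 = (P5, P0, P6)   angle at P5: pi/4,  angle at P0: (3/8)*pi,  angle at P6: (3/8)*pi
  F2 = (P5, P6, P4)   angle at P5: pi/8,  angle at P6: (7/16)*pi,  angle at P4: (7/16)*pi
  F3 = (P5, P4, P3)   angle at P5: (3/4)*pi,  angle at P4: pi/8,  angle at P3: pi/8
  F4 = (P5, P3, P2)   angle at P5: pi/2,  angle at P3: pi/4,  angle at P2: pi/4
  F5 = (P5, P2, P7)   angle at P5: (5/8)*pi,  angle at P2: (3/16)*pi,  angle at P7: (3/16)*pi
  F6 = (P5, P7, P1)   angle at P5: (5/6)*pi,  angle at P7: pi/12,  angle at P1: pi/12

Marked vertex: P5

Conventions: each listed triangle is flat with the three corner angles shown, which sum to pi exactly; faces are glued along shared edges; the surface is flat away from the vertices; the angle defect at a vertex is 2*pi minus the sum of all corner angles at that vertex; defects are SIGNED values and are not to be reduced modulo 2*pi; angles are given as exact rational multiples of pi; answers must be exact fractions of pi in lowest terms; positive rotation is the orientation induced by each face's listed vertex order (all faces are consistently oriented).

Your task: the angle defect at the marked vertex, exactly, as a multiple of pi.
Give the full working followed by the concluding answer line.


Sum of corner angles at P5: (19/6)*pi
defect = 2*pi - (19/6)*pi

Answer: defect(P5) = (-7/6)*pi


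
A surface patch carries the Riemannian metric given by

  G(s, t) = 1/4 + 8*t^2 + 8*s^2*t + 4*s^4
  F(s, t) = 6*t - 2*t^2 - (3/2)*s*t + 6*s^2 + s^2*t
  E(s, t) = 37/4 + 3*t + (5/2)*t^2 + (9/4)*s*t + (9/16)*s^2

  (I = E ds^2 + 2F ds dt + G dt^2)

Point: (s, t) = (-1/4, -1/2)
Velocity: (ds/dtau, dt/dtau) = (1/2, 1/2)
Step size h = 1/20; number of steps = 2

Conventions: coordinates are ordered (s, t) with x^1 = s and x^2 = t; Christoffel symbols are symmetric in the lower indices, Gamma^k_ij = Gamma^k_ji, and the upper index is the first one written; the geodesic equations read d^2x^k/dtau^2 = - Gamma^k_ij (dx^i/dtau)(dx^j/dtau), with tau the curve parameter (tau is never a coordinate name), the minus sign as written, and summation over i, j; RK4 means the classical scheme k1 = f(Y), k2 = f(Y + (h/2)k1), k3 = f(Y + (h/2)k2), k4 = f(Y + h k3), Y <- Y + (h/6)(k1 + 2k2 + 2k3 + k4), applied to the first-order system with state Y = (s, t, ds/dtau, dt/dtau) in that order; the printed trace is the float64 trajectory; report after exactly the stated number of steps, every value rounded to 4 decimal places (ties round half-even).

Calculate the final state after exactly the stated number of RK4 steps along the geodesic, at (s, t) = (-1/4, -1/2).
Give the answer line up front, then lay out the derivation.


Answer: s = -0.2002, t = -0.4476, ds/dtau = 0.4952, dt/dtau = 0.5477

f(Y) = (ds/dtau, dt/dtau, -Gamma^s_ij Y'^i Y'^j, -Gamma^t_ij Y'^i Y'^j) with the Gammas evaluated at the stage position; h = 0.050000; intermediate values shown to 6 dp
step 0: s = -0.2500, t = -0.5000, ds/dtau = 0.5000, dt/dtau = 0.5000
step 1:
  k1: at (s, t) = (-0.250000, -0.500000), (ds/dtau, dt/dtau) = (0.500000, 0.500000); Gamma_sss = -1.262276, Gamma_sst = 0.451691, Gamma_stt = 0.426652, Gamma_tss = -3.070752, Gamma_tst = 1.183425, Gamma_ttt = -1.152685; k1 = (0.500000, 0.500000, -0.016939, 0.464147)
  k2: at (s, t) = (-0.237500, -0.487500), (ds/dtau, dt/dtau) = (0.499577, 0.511604); Gamma_sss = -1.211641, Gamma_sst = 0.434473, Gamma_stt = 0.430447, Gamma_tss = -3.011786, Gamma_tst = 1.150613, Gamma_ttt = -1.167601; k2 = (0.499577, 0.511604, -0.032357, 0.469118)
  k3: at (s, t) = (-0.237511, -0.487210), (ds/dtau, dt/dtau) = (0.499191, 0.511728); Gamma_sss = -1.211807, Gamma_sst = 0.434278, Gamma_stt = 0.430504, Gamma_tss = -3.014593, Gamma_tst = 1.150741, Gamma_ttt = -1.168134; k3 = (0.499191, 0.511728, -0.032634, 0.469192)
  k4: at (s, t) = (-0.225040, -0.474414), (ds/dtau, dt/dtau) = (0.498368, 0.523460); Gamma_sss = -1.161265, Gamma_sst = 0.416938, Gamma_stt = 0.434376, Gamma_tss = -2.956971, Gamma_tst = 1.117150, Gamma_ttt = -1.184179; k4 = (0.498368, 0.523460, -0.048137, 0.476028)
  Y <- Y + (h/6)(k1 + 2k2 + 2k3 + k4): s = -0.2250, t = -0.4744, ds/dtau = 0.4984, dt/dtau = 0.5235
step 2:
  k1: at (s, t) = (-0.225034, -0.474416), (ds/dtau, dt/dtau) = (0.498375, 0.523473); Gamma_sss = -1.161235, Gamma_sst = 0.416934, Gamma_stt = 0.434376, Gamma_tss = -2.956861, Gamma_tst = 1.117129, Gamma_ttt = -1.184171; k1 = (0.498375, 0.523473, -0.048150, 0.476022)
  k2: at (s, t) = (-0.212575, -0.461329), (ds/dtau, dt/dtau) = (0.497171, 0.535374); Gamma_sss = -1.110785, Gamma_sst = 0.399548, Gamma_stt = 0.438308, Gamma_tss = -2.900305, Gamma_tst = 1.082763, Gamma_ttt = -1.201408; k2 = (0.497171, 0.535374, -0.063765, 0.484845)
  k3: at (s, t) = (-0.212605, -0.461031), (ds/dtau, dt/dtau) = (0.496780, 0.535594); Gamma_sss = -1.111087, Gamma_sst = 0.399395, Gamma_stt = 0.438351, Gamma_tss = -2.903629, Gamma_tst = 1.082993, Gamma_ttt = -1.202016; k3 = (0.496780, 0.535594, -0.064076, 0.485091)
  k4: at (s, t) = (-0.200195, -0.447636), (ds/dtau, dt/dtau) = (0.495171, 0.547728); Gamma_sss = -1.061040, Gamma_sst = 0.382094, Gamma_stt = 0.442319, Gamma_tss = -2.849098, Gamma_tst = 1.048079, Gamma_ttt = -1.220623; k4 = (0.495171, 0.547728, -0.079800, 0.496259)
  Y <- Y + (h/6)(k1 + 2k2 + 2k3 + k4): s = -0.2002, t = -0.4476, ds/dtau = 0.4952, dt/dtau = 0.5477


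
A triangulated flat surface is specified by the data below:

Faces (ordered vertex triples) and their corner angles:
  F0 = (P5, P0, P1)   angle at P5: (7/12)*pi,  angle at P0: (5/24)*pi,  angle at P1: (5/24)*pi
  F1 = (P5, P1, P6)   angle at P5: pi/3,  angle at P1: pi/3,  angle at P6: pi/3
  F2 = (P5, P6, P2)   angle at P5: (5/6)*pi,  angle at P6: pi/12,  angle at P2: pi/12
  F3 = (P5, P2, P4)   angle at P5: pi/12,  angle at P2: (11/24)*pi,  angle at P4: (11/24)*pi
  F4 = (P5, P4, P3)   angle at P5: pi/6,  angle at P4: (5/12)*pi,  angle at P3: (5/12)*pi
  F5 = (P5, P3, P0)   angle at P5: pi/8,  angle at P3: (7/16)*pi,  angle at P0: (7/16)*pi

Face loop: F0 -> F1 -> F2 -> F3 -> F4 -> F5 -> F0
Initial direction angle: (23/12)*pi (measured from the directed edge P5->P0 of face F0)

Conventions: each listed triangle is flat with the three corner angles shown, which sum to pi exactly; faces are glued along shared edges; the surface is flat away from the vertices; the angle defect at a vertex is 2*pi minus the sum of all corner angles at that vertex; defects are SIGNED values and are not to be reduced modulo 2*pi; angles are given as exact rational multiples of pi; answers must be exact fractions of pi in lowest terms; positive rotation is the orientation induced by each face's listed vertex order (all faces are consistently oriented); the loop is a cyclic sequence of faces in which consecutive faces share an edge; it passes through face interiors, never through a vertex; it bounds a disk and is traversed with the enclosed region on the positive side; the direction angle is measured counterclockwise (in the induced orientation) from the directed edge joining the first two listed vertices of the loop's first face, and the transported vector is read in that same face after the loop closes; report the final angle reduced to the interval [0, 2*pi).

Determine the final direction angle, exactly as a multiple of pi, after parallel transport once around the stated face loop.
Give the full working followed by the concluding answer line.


enclosed vertex P5: corner angles sum to (17/8)*pi, defect = 2*pi - (17/8)*pi = -pi/8
the final direction is the initial angle plus the enclosed defects, taken mod 2*pi in the induced orientation
final angle = (23/12)*pi - pi/8 = (43/24)*pi (mod 2*pi)

Answer: final direction angle = (43/24)*pi


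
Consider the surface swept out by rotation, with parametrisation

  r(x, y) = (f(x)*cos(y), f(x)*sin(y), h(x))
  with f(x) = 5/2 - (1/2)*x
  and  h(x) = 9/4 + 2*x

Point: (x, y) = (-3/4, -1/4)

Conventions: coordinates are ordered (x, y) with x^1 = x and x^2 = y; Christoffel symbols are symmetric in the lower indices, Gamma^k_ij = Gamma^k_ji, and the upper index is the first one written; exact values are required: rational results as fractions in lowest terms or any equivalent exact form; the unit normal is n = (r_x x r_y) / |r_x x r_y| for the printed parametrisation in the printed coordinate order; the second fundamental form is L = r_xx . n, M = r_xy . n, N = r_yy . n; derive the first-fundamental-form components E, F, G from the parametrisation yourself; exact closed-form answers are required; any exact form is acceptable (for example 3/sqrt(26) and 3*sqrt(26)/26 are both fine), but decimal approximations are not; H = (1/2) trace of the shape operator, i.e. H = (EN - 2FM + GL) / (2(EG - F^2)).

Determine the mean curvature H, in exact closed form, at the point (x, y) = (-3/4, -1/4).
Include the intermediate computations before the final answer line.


f = 23/8, f' = -1/2, f'' = 0, h' = 2, h'' = 0
E = 17/4, F = 0, G = 529/64; answer radicand W^2 = 17/4
unnormalised second-form numerators: l = 0, m = 0, n = 23/4; L = l/sqrt(17/4), and similarly M = m/sqrt(W^2), N = n/sqrt(W^2)
H = (E*n - 2*F*m + G*l) / (2*(EG - F^2)*sqrt(W^2)); E*n - 2*F*m + G*l = 391/16, EG - F^2 = 8993/256, so H = (8/23)/sqrt(17/4)

Answer: H = 16*sqrt(17)/391


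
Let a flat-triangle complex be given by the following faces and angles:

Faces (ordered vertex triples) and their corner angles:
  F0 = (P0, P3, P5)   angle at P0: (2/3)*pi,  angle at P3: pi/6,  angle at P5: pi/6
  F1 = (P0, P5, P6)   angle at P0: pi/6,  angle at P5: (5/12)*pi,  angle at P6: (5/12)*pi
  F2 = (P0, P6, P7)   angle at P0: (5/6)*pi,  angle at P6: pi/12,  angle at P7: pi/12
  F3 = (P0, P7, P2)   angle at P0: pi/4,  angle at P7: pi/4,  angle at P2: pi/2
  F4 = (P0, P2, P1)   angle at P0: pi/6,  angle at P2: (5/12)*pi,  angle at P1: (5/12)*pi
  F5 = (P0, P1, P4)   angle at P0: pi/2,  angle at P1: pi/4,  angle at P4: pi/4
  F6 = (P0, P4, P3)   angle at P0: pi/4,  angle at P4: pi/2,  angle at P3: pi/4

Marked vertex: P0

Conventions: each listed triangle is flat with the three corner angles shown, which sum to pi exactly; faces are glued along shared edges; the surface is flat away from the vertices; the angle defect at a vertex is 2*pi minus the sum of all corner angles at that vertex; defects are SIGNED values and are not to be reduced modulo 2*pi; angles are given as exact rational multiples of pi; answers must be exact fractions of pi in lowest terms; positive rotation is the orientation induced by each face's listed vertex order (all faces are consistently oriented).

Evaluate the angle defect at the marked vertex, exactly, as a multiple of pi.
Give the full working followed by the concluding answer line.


Sum of corner angles at P0: (17/6)*pi
defect = 2*pi - (17/6)*pi

Answer: defect(P0) = (-5/6)*pi


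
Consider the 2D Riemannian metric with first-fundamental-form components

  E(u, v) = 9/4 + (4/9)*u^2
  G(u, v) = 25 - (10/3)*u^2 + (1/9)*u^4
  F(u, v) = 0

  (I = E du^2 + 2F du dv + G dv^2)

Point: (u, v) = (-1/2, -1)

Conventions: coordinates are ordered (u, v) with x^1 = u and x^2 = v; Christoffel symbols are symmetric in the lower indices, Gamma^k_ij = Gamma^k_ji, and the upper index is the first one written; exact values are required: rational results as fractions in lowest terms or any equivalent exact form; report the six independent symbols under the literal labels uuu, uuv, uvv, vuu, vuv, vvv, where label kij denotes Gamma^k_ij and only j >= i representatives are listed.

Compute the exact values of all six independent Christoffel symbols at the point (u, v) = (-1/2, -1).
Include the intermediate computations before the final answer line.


E = 85/36, F = 0, G = 3481/144 at the point
E_u = -4/9, E_v = 0, F_u = 0, F_v = 0, G_u = 59/18, G_v = 0
EG - F^2 = 295885/5184;  g^inv = (5184/295885) * [[3481/144, 0], [0, 85/36]]
first-kind symbols [ij,l] = (1/2)(d_i g_jl + d_j g_il - d_l g_ij): [uu,u] = E_u/2 = -2/9, [uu,v] = F_u - E_v/2 = 0, [uv,u] = E_v/2 = 0, [uv,v] = G_u/2 = 59/36, [vv,u] = F_v - G_u/2 = -59/36, [vv,v] = G_v/2 = 0
Gamma^u_ij = (G*[ij,u] - F*[ij,v])/(EG - F^2), Gamma^v_ij = (E*[ij,v] - F*[ij,u])/(EG - F^2)

Answer: Gamma_uuu = -8/85, Gamma_uuv = 0, Gamma_uvv = -59/85, Gamma_vuu = 0, Gamma_vuv = 4/59, Gamma_vvv = 0


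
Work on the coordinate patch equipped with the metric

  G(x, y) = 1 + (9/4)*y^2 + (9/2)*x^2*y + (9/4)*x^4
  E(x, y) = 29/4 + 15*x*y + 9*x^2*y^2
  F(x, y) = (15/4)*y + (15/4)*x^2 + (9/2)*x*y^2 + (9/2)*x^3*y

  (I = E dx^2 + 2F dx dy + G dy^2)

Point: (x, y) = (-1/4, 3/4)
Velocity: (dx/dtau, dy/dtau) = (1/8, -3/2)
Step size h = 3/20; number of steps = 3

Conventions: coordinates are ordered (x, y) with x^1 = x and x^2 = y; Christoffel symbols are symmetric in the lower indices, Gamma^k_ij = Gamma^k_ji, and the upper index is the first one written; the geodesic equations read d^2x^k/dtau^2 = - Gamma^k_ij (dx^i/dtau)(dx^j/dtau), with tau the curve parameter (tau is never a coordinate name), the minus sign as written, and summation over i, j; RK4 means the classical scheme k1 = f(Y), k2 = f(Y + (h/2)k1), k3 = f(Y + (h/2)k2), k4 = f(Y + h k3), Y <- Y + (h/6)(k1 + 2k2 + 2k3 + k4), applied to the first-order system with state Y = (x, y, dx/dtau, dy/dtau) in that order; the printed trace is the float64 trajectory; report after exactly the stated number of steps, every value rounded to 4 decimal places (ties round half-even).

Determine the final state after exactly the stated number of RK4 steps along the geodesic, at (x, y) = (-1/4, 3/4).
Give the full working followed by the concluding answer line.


f(Y) = (dx/dtau, dy/dtau, -Gamma^x_ij Y'^i Y'^j, -Gamma^y_ij Y'^i Y'^j) with the Gammas evaluated at the stage position; h = 0.150000; intermediate values shown to 6 dp
step 0: x = -0.2500, y = 0.7500, dx/dtau = 0.1250, dy/dtau = -1.5000
step 1:
  k1: at (x, y) = (-0.250000, 0.750000), (dx/dtau, dy/dtau) = (0.125000, -1.500000); Gamma_xxx = 0.698701, Gamma_xxy = -0.232900, Gamma_xyy = 0.465801, Gamma_yxx = 0.439505, Gamma_yxy = -0.146502, Gamma_yyy = 0.293004; k1 = (0.125000, -1.500000, -1.146306, -0.721064)
  k2: at (x, y) = (-0.240625, 0.637500), (dx/dtau, dy/dtau) = (0.039027, -1.554080); Gamma_xxx = 0.624294, Gamma_xxy = -0.235640, Gamma_xyy = 0.489642, Gamma_yxx = 0.319247, Gamma_yxy = -0.120500, Gamma_yyy = 0.250390; k2 = (0.039027, -1.554080, -1.212101, -0.619835)
  k3: at (x, y) = (-0.247073, 0.633444), (dx/dtau, dy/dtau) = (0.034092, -1.546488); Gamma_xxx = 0.621545, Gamma_xxy = -0.242432, Gamma_xyy = 0.490608, Gamma_yxx = 0.318882, Gamma_yxy = -0.124379, Gamma_yyy = 0.251705; k3 = (0.034092, -1.546488, -1.199635, -0.615471)
  k4: at (x, y) = (-0.244886, 0.518027), (dx/dtau, dy/dtau) = (-0.054945, -1.592321); Gamma_xxx = 0.527538, Gamma_xxy = -0.249382, Gamma_xyy = 0.509180, Gamma_yxx = 0.215800, Gamma_yxy = -0.102015, Gamma_yyy = 0.208290; k4 = (-0.054945, -1.592321, -1.248973, -0.510917)
  Y <- Y + (h/6)(k1 + 2k2 + 2k3 + k4): x = -0.2446, y = 0.5177, dx/dtau = -0.0555, dy/dtau = -1.5926
step 2:
  k1: at (x, y) = (-0.244593, 0.517664), (dx/dtau, dy/dtau) = (-0.055469, -1.592565); Gamma_xxx = 0.527200, Gamma_xxy = -0.249099, Gamma_xyy = 0.509211, Gamma_yxx = 0.215399, Gamma_yxy = -0.101775, Gamma_yyy = 0.208049; k1 = (-0.055469, -1.592565, -1.249106, -0.510349)
  k2: at (x, y) = (-0.248753, 0.398221), (dx/dtau, dy/dtau) = (-0.149152, -1.630841); Gamma_xxx = 0.415823, Gamma_xxy = -0.259748, Gamma_xyy = 0.522100, Gamma_yxx = 0.130278, Gamma_yxy = -0.081379, Gamma_yyy = 0.163575; k2 = (-0.149152, -1.630841, -1.271487, -0.398359)
  k3: at (x, y) = (-0.255779, 0.395351), (dx/dtau, dy/dtau) = (-0.150830, -1.622442); Gamma_xxx = 0.413353, Gamma_xxy = -0.267426, Gamma_xyy = 0.522767, Gamma_yxx = 0.130059, Gamma_yxy = -0.084144, Gamma_yyy = 0.164486; k3 = (-0.150830, -1.622442, -1.254608, -0.394756)
  k4: at (x, y) = (-0.267217, 0.274297), (dx/dtau, dy/dtau) = (-0.243660, -1.651778); Gamma_xxx = 0.290096, Gamma_xxy = -0.282608, Gamma_xyy = 0.528799, Gamma_yxx = 0.065975, Gamma_yxy = -0.064272, Gamma_yyy = 0.120262; k4 = (-0.243660, -1.651778, -1.232499, -0.280301)
  Y <- Y + (h/6)(k1 + 2k2 + 2k3 + k4): x = -0.2671, y = 0.2739, dx/dtau = -0.2438, dy/dtau = -1.6520
step 3:
  k1: at (x, y) = (-0.267070, 0.273891), (dx/dtau, dy/dtau) = (-0.243814, -1.651987); Gamma_xxx = 0.289666, Gamma_xxy = -0.282452, Gamma_xyy = 0.528798, Gamma_yxx = 0.065772, Gamma_yxy = -0.064134, Gamma_yyy = 0.120069; k1 = (-0.243814, -1.651987, -1.232810, -0.279923)
  k2: at (x, y) = (-0.285356, 0.149992), (dx/dtau, dy/dtau) = (-0.336274, -1.672981); Gamma_xxx = 0.158216, Gamma_xxy = -0.301002, Gamma_xyy = 0.527414, Gamma_yxx = 0.023158, Gamma_yxy = -0.044058, Gamma_yyy = 0.077197; k2 = (-0.336274, -1.672981, -1.155378, -0.169112)
  k3: at (x, y) = (-0.292291, 0.148417), (dx/dtau, dy/dtau) = (-0.330467, -1.664670); Gamma_xxx = 0.156572, Gamma_xxy = -0.308351, Gamma_xyy = 0.527474, Gamma_yxx = 0.023175, Gamma_yxy = -0.045641, Gamma_yyy = 0.078075; k3 = (-0.330467, -1.664670, -1.139536, -0.168670)
  k4: at (x, y) = (-0.316640, 0.024190), (dx/dtau, dy/dtau) = (-0.414744, -1.677287); Gamma_xxx = 0.025069, Gamma_xxy = -0.328147, Gamma_xyy = 0.518170, Gamma_yxx = 0.001889, Gamma_yxy = -0.024730, Gamma_yyy = 0.039051; k4 = (-0.414744, -1.677287, -1.005530, -0.075780)
  Y <- Y + (h/6)(k1 + 2k2 + 2k3 + k4): x = -0.3169, y = 0.0238, dx/dtau = -0.4145, dy/dtau = -1.6778

Answer: x = -0.3169, y = 0.0238, dx/dtau = -0.4145, dy/dtau = -1.6778


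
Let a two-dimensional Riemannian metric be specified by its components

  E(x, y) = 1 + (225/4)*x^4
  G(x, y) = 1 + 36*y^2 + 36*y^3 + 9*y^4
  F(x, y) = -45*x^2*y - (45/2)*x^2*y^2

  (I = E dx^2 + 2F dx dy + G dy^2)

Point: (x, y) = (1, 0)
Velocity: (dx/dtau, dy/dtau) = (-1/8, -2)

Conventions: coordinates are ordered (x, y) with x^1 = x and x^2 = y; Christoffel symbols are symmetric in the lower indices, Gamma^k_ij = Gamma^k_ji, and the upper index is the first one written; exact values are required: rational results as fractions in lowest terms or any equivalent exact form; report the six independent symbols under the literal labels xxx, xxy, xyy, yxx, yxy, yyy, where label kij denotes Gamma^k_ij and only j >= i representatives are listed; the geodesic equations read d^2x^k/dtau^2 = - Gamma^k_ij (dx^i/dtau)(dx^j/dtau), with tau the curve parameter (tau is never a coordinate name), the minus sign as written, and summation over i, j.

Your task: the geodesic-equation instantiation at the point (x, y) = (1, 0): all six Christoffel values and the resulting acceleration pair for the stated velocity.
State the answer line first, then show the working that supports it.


Answer: Gamma_xxx = 450/229, Gamma_xxy = 0, Gamma_xyy = -180/229, Gamma_yxx = 0, Gamma_yxy = 0, Gamma_yyy = 0; accelerations (d^2x/dtau^2, d^2y/dtau^2) = (22815/7328, 0)

E = 229/4, F = 0, G = 1 at the point
E_x = 225, E_y = 0, F_x = 0, F_y = -45, G_x = 0, G_y = 0
EG - F^2 = 229/4;  g^inv = (4/229) * [[1, 0], [0, 229/4]]
first-kind symbols [ij,l] = (1/2)(d_i g_jl + d_j g_il - d_l g_ij): [xx,x] = E_x/2 = 225/2, [xx,y] = F_x - E_y/2 = 0, [xy,x] = E_y/2 = 0, [xy,y] = G_x/2 = 0, [yy,x] = F_y - G_x/2 = -45, [yy,y] = G_y/2 = 0
Gamma^x_ij = (G*[ij,x] - F*[ij,y])/(EG - F^2), Gamma^y_ij = (E*[ij,y] - F*[ij,x])/(EG - F^2)
Gamma_xxx = 450/229, Gamma_xxy = 0, Gamma_xyy = -180/229, Gamma_yxx = 0, Gamma_yxy = 0, Gamma_yyy = 0
d^2x/dtau^2 = -(Gamma_xxx*(-1/8)^2 + 2*Gamma_xxy*(-1/8)*(-2) + Gamma_xyy*(-2)^2) = 22815/7328
d^2y/dtau^2 = -(Gamma_yxx*(-1/8)^2 + 2*Gamma_yxy*(-1/8)*(-2) + Gamma_yyy*(-2)^2) = 0


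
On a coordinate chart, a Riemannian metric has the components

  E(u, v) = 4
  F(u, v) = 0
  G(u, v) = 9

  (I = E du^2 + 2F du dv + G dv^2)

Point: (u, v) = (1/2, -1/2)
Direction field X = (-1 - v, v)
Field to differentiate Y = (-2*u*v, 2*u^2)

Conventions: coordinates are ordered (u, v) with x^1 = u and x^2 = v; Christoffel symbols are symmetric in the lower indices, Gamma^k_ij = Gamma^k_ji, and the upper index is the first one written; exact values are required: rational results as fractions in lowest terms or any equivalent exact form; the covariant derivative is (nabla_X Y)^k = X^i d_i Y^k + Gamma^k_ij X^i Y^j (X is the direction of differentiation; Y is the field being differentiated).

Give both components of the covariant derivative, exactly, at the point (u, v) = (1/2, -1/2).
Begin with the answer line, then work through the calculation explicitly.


Answer: (nabla_X Y)^u = 0, (nabla_X Y)^v = -1

E = 4, F = 0, G = 9 at the point
E_u = 0, E_v = 0, F_u = 0, F_v = 0, G_u = 0, G_v = 0
EG - F^2 = 36;  g^inv = (1/36) * [[9, 0], [0, 4]]
first-kind symbols [ij,l] = (1/2)(d_i g_jl + d_j g_il - d_l g_ij): [uu,u] = E_u/2 = 0, [uu,v] = F_u - E_v/2 = 0, [uv,u] = E_v/2 = 0, [uv,v] = G_u/2 = 0, [vv,u] = F_v - G_u/2 = 0, [vv,v] = G_v/2 = 0
Gamma^u_ij = (G*[ij,u] - F*[ij,v])/(EG - F^2), Gamma^v_ij = (E*[ij,v] - F*[ij,u])/(EG - F^2)
Gamma_uuu = 0, Gamma_uuv = 0, Gamma_uvv = 0, Gamma_vuu = 0, Gamma_vuv = 0, Gamma_vvv = 0
X = (-1/2, -1/2), Y = (1/2, 1/2) at the point


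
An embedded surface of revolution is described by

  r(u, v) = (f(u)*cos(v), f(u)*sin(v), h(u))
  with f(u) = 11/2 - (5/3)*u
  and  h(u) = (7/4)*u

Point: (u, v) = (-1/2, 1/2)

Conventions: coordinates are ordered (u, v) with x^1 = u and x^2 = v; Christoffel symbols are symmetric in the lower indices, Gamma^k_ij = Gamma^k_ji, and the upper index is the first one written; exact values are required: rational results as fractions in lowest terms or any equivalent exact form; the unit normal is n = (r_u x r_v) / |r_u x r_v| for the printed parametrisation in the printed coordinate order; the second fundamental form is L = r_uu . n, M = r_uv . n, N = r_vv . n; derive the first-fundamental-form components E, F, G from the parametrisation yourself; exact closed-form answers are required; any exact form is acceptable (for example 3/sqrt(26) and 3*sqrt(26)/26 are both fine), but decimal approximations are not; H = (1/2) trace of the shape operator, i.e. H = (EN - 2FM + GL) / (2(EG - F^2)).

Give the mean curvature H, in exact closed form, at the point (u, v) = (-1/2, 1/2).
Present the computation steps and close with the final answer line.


f = 19/3, f' = -5/3, f'' = 0, h' = 7/4, h'' = 0
E = 841/144, F = 0, G = 361/9; answer radicand W^2 = 841/144
unnormalised second-form numerators: l = 0, m = 0, n = 133/12; L = l/sqrt(841/144), and similarly M = m/sqrt(W^2), N = n/sqrt(W^2)
H = (E*n - 2*F*m + G*l) / (2*(EG - F^2)*sqrt(W^2)); E*n - 2*F*m + G*l = 111853/1728, EG - F^2 = 303601/1296, so H = (21/152)/sqrt(841/144)

Answer: H = 63/1102


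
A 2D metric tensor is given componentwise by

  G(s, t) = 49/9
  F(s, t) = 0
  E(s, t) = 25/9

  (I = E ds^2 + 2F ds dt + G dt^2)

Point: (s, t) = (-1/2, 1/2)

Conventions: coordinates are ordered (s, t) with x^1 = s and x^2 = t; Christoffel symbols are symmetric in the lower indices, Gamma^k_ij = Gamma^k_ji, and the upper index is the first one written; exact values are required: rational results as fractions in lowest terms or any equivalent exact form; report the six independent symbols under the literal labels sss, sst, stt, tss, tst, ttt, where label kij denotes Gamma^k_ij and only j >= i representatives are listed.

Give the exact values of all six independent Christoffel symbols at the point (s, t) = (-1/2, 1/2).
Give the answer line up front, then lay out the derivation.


Answer: Gamma_sss = 0, Gamma_sst = 0, Gamma_stt = 0, Gamma_tss = 0, Gamma_tst = 0, Gamma_ttt = 0

E = 25/9, F = 0, G = 49/9 at the point
E_s = 0, E_t = 0, F_s = 0, F_t = 0, G_s = 0, G_t = 0
EG - F^2 = 1225/81;  g^inv = (81/1225) * [[49/9, 0], [0, 25/9]]
first-kind symbols [ij,l] = (1/2)(d_i g_jl + d_j g_il - d_l g_ij): [ss,s] = E_s/2 = 0, [ss,t] = F_s - E_t/2 = 0, [st,s] = E_t/2 = 0, [st,t] = G_s/2 = 0, [tt,s] = F_t - G_s/2 = 0, [tt,t] = G_t/2 = 0
Gamma^s_ij = (G*[ij,s] - F*[ij,t])/(EG - F^2), Gamma^t_ij = (E*[ij,t] - F*[ij,s])/(EG - F^2)
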